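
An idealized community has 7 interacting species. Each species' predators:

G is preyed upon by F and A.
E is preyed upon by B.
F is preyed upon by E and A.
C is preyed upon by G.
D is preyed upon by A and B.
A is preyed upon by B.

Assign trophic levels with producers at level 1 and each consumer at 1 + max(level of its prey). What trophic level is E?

C is a producer → level 1.
G eats C → level 2.
F eats G → level 3.
E eats F → level 4.

Trophic level 4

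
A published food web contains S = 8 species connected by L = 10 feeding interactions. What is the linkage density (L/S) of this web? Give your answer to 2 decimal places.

L/S = 1.25

There are L = 10 links among S = 8 species.
L/S = 10/8 = 1.2500 ≈ 1.25.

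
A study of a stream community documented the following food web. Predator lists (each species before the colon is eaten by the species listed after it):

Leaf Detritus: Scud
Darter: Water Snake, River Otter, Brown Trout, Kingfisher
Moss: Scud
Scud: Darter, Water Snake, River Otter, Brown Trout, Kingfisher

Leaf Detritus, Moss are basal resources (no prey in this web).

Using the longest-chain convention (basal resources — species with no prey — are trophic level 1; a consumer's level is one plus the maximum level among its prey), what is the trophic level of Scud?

Trophic level 2

Leaf Detritus has no prey (basal) → level 1.
Scud eats Leaf Detritus (level 1); other prey at levels: Moss 1 → level 2.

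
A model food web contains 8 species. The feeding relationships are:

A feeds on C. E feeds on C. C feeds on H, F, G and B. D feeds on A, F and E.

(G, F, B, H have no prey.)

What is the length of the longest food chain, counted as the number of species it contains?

One longest chain: G → C → E → D.
It has 4 species and 3 links.

4 species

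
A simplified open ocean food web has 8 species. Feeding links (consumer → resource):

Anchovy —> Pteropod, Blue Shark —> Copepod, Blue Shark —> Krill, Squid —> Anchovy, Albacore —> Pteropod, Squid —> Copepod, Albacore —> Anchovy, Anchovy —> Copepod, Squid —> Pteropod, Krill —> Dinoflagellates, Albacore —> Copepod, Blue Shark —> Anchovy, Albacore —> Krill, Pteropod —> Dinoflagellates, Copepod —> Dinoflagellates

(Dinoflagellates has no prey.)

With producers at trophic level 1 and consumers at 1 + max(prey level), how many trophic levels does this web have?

4

Producers (level 1): Dinoflagellates.
Dinoflagellates → Pteropod → Anchovy → Albacore gives Albacore level 4.
No species has a prey at level 4, so no species reaches level 5.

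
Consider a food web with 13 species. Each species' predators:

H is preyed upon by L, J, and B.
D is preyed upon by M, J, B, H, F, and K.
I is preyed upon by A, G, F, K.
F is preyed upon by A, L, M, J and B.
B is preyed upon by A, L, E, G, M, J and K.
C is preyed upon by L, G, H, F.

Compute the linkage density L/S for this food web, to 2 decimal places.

There are L = 29 links among S = 13 species.
L/S = 29/13 = 2.2308 ≈ 2.23.

L/S = 2.23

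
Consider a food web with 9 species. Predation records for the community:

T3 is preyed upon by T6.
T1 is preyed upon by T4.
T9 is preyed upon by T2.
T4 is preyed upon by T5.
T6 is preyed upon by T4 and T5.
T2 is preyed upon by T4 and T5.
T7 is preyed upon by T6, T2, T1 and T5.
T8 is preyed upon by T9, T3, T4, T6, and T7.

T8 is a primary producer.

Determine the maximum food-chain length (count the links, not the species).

One longest chain: T8 → T7 → T2 → T4 → T5.
It has 5 species and 4 links.

4 links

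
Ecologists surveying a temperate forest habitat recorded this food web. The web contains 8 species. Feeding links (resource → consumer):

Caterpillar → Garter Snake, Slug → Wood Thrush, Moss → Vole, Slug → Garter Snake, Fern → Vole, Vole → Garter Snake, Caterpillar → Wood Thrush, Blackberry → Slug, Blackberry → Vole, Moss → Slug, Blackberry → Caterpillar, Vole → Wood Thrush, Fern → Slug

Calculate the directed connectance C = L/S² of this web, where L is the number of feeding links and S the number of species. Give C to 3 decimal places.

The web has S = 8 species and L = 13 feeding links.
C = L / S² = 13 / 64 = 0.2031 ≈ 0.203.

C = 0.203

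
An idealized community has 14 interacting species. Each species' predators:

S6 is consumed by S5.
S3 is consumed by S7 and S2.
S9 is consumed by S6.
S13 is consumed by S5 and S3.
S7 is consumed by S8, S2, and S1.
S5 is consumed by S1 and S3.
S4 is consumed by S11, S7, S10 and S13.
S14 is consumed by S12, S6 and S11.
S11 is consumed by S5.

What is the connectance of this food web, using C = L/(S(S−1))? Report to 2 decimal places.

The web has S = 14 species and L = 19 feeding links.
C = L / (S(S−1)) = 19 / 182 = 0.1044 ≈ 0.10.

C = 0.10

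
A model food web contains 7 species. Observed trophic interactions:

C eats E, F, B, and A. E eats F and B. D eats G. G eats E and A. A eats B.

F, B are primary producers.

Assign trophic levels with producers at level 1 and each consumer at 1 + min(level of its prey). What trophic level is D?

B is a producer → level 1.
A eats B → level 2.
G eats A → level 3.
D eats G → level 4.
No prey of D is below level 3, so 4 is the minimum.

Trophic level 4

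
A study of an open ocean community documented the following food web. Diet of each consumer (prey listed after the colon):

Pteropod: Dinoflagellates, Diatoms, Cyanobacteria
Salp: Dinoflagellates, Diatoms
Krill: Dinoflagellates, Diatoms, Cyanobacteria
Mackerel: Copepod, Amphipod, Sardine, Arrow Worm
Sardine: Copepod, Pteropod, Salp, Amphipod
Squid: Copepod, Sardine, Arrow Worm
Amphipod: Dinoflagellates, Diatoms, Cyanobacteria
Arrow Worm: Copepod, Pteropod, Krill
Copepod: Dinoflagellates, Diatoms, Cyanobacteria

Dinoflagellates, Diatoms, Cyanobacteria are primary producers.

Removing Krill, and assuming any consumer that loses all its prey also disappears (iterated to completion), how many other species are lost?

0

Remove Krill.
Every predator of it retains at least one other prey: Arrow Worm still has Copepod, Pteropod.
No consumer loses all prey, so no secondary extinctions occur.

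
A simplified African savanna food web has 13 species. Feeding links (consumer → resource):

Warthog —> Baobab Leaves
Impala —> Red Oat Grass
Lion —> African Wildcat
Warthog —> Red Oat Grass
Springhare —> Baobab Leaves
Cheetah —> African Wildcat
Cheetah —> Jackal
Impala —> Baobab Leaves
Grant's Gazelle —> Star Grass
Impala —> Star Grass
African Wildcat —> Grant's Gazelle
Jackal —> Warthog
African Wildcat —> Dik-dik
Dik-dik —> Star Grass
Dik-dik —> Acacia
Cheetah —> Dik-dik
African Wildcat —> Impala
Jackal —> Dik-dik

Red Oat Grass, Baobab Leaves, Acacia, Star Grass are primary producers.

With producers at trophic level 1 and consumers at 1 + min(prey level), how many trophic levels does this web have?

4

Producers (level 1): Red Oat Grass, Baobab Leaves, Acacia, Star Grass.
Following each consumer down to its lowest-level prey: Star Grass → Grant's Gazelle → African Wildcat → Lion (levels 1 through 4).
All prey of Lion (African Wildcat 3) are at level 3 or above, so Lion is at level 1 + 3 = 4.
Every consumer has at least one prey at level 3 or below, so none exceeds level 4.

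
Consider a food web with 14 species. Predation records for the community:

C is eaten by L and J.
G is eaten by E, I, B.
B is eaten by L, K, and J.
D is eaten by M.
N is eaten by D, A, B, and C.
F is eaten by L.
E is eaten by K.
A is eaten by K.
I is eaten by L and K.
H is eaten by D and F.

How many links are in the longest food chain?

2 links

One longest chain: G → I → L.
It has 3 species and 2 links.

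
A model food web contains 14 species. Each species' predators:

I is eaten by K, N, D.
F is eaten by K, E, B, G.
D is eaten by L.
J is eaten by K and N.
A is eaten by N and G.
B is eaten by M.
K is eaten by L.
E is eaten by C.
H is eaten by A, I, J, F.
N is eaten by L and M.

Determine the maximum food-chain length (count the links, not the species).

3 links

One longest chain: H → F → E → C.
It has 4 species and 3 links.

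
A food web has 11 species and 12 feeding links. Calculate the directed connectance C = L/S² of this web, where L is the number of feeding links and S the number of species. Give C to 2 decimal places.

C = 0.10

The web has S = 11 species and L = 12 feeding links.
C = L / S² = 12 / 121 = 0.0992 ≈ 0.10.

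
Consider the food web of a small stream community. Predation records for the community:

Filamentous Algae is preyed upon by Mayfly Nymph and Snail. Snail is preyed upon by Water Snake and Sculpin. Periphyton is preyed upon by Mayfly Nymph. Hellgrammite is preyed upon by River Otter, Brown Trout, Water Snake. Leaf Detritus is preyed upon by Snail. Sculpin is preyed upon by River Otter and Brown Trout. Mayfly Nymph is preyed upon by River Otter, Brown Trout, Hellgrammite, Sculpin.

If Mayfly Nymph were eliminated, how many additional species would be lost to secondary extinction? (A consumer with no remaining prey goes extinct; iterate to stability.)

1

Remove Mayfly Nymph.
Round 1: Hellgrammite (all prey gone) → extinct.
No further losses. Total secondary extinctions: 1.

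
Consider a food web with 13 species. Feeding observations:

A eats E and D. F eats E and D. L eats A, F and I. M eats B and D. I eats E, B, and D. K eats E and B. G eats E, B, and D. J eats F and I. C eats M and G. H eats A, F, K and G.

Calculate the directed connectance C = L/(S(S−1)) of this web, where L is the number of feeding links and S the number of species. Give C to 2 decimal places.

C = 0.16

The web has S = 13 species and L = 25 feeding links.
C = L / (S(S−1)) = 25 / 156 = 0.1603 ≈ 0.16.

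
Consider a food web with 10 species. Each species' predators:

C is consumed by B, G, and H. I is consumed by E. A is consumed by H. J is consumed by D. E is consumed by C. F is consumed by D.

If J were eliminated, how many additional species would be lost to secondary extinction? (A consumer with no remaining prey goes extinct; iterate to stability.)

0

Remove J.
Every predator of it retains at least one other prey: D still has F.
No consumer loses all prey, so no secondary extinctions occur.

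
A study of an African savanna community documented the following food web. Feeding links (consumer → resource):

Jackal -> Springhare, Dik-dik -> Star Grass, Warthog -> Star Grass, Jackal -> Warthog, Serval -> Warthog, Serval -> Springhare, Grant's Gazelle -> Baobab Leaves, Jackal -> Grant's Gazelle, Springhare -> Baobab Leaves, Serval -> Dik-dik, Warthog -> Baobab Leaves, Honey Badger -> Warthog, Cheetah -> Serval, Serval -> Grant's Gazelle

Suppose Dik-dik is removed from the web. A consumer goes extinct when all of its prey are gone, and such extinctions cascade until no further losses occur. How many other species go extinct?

Remove Dik-dik.
Every predator of it retains at least one other prey: Serval still has Springhare, Warthog, Grant's Gazelle.
No consumer loses all prey, so no secondary extinctions occur.

0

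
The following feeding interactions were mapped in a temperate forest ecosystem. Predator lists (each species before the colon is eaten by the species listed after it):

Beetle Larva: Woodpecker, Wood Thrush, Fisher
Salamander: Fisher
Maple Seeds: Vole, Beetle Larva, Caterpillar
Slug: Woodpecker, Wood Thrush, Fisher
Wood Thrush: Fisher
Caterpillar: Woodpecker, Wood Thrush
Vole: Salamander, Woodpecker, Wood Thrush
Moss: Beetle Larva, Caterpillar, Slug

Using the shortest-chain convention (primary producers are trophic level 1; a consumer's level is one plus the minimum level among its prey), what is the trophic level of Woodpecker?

Trophic level 3

Maple Seeds is a producer → level 1.
Vole eats Maple Seeds → level 2.
Woodpecker eats Vole → level 3.
No prey of Woodpecker is below level 2, so 3 is the minimum.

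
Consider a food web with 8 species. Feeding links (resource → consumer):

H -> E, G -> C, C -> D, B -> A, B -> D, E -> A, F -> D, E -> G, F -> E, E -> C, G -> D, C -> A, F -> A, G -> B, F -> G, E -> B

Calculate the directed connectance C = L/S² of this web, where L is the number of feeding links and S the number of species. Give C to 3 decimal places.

C = 0.250

The web has S = 8 species and L = 16 feeding links.
C = L / S² = 16 / 64 = 0.2500 ≈ 0.250.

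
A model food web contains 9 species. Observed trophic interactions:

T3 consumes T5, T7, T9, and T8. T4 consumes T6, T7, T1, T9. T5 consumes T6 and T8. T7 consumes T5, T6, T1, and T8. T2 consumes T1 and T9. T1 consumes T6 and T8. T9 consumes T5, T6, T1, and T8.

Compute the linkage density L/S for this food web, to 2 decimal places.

There are L = 22 links among S = 9 species.
L/S = 22/9 = 2.4444 ≈ 2.44.

L/S = 2.44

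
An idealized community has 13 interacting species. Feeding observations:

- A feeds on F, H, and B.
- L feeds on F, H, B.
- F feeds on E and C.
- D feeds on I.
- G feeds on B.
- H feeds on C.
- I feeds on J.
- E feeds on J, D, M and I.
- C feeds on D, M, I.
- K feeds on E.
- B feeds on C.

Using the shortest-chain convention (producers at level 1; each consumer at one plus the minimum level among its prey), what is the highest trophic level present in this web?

4

Producers (level 1): J, M.
Following each consumer down to its lowest-level prey: M → C → B → G (levels 1 through 4).
All prey of G (B 3) are at level 3 or above, so G is at level 1 + 3 = 4.
Every consumer has at least one prey at level 3 or below, so none exceeds level 4.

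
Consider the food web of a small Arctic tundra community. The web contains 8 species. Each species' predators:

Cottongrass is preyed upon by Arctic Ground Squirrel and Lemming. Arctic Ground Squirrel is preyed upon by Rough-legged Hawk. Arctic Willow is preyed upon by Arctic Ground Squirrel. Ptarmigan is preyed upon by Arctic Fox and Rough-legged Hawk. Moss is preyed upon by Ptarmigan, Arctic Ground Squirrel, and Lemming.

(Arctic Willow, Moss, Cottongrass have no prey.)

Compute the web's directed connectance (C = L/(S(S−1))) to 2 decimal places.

The web has S = 8 species and L = 9 feeding links.
C = L / (S(S−1)) = 9 / 56 = 0.1607 ≈ 0.16.

C = 0.16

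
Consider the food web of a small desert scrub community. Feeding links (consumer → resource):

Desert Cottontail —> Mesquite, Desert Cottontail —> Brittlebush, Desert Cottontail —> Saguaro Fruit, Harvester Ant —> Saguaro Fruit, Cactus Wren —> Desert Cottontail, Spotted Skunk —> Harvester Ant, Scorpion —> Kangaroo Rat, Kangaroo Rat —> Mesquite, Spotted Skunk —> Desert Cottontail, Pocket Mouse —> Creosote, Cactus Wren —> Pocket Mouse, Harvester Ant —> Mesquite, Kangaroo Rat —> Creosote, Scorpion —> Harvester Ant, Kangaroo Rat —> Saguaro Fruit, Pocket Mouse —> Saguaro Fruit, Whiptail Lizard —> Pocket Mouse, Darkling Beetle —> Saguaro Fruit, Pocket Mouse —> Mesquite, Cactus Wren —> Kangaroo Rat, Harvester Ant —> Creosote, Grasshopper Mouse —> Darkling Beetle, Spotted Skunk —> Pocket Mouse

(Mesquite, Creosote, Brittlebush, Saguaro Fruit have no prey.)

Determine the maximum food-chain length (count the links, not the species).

2 links

One longest chain: Mesquite → Pocket Mouse → Cactus Wren.
It has 3 species and 2 links.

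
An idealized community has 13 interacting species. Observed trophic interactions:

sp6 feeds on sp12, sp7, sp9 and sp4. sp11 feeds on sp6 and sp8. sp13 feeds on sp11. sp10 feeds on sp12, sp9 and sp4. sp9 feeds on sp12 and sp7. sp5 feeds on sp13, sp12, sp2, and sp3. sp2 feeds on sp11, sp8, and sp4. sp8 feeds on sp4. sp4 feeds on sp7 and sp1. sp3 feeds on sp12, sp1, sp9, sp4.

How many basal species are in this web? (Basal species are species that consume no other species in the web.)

Basal species (no prey listed): sp12, sp7, sp1.
Count: 3.

3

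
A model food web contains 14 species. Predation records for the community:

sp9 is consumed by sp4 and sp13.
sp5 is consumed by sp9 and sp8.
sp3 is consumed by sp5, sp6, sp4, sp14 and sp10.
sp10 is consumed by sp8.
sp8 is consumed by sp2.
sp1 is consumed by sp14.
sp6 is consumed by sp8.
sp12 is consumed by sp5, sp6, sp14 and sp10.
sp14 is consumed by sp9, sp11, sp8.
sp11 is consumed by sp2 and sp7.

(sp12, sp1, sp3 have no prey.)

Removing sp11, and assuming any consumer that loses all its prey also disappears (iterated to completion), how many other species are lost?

1

Remove sp11.
Round 1: sp7 (all prey gone) → extinct.
No further losses. Total secondary extinctions: 1.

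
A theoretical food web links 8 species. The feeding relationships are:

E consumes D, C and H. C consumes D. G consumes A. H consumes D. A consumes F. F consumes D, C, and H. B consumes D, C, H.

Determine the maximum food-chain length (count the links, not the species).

4 links

One longest chain: D → H → F → A → G.
It has 5 species and 4 links.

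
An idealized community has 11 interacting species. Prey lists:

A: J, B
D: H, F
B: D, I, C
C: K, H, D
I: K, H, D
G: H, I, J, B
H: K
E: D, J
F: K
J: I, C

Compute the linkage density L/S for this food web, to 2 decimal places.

There are L = 23 links among S = 11 species.
L/S = 23/11 = 2.0909 ≈ 2.09.

L/S = 2.09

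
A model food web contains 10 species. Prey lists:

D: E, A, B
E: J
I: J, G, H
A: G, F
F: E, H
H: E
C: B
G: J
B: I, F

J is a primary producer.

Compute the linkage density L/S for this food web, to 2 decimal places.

There are L = 16 links among S = 10 species.
L/S = 16/10 = 1.6000 ≈ 1.60.

L/S = 1.60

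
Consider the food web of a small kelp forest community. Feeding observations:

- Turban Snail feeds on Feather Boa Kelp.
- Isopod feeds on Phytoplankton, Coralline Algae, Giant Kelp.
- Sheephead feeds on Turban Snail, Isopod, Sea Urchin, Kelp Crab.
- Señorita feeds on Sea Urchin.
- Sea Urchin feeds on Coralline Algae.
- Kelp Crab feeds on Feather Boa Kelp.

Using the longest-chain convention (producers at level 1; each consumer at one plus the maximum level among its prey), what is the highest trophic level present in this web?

3

Producers (level 1): Phytoplankton, Feather Boa Kelp, Giant Kelp, Coralline Algae.
Coralline Algae → Sea Urchin → Señorita gives Señorita level 3.
No species has a prey at level 3, so no species reaches level 4.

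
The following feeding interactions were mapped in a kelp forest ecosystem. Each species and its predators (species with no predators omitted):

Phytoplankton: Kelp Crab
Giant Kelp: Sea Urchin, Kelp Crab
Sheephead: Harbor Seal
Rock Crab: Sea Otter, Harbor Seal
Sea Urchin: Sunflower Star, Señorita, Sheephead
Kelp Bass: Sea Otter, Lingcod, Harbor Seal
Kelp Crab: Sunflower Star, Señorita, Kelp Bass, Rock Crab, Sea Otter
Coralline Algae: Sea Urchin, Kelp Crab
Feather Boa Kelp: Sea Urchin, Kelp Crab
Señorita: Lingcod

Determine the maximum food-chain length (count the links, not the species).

One longest chain: Giant Kelp → Kelp Crab → Kelp Bass → Sea Otter.
It has 4 species and 3 links.

3 links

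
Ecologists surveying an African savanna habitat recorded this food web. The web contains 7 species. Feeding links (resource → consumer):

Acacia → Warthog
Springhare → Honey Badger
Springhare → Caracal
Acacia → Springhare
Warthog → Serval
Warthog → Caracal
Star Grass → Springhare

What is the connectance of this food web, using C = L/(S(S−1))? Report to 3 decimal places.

The web has S = 7 species and L = 7 feeding links.
C = L / (S(S−1)) = 7 / 42 = 0.1667 ≈ 0.167.

C = 0.167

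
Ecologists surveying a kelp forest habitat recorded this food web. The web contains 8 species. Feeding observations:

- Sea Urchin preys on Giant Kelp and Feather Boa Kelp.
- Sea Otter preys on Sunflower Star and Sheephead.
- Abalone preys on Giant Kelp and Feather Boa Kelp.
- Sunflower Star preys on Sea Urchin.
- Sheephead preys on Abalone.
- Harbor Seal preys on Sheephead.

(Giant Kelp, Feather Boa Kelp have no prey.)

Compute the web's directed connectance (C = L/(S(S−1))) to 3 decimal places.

The web has S = 8 species and L = 9 feeding links.
C = L / (S(S−1)) = 9 / 56 = 0.1607 ≈ 0.161.

C = 0.161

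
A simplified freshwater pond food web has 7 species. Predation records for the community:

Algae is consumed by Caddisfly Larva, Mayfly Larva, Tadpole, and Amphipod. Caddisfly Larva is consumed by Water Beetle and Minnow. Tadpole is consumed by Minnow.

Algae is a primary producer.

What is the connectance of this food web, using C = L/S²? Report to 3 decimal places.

The web has S = 7 species and L = 7 feeding links.
C = L / S² = 7 / 49 = 0.1429 ≈ 0.143.

C = 0.143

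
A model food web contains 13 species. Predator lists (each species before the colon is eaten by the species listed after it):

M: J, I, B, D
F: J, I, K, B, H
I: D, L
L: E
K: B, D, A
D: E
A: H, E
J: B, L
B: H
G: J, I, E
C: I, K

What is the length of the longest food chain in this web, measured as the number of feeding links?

One longest chain: C → K → A → H.
It has 4 species and 3 links.

3 links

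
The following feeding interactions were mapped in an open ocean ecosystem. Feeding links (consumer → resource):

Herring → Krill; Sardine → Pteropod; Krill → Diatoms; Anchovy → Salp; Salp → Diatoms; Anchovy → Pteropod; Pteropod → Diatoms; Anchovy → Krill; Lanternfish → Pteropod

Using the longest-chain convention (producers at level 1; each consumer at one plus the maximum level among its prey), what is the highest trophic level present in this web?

3

Producers (level 1): Diatoms.
Diatoms → Pteropod → Lanternfish gives Lanternfish level 3.
No species has a prey at level 3, so no species reaches level 4.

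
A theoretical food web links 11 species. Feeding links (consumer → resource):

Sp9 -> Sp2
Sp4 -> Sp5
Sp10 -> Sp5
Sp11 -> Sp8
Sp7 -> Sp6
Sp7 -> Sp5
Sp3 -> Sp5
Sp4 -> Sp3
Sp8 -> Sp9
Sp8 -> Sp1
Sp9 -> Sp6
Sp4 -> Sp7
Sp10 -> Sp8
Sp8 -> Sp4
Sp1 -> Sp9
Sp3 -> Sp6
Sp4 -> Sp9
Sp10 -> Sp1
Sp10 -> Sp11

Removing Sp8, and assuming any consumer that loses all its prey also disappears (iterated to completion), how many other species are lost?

Remove Sp8.
Round 1: Sp11 (all prey gone) → extinct.
No further losses. Total secondary extinctions: 1.

1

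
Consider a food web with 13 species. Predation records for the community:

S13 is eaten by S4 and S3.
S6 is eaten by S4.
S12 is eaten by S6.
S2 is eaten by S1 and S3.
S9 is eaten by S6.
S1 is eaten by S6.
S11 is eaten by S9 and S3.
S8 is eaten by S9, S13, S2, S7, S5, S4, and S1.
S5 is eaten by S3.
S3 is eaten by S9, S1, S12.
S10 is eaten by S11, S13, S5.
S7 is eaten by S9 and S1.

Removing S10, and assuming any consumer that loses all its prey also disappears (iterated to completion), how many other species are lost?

1

Remove S10.
Round 1: S11 (all prey gone) → extinct.
No further losses. Total secondary extinctions: 1.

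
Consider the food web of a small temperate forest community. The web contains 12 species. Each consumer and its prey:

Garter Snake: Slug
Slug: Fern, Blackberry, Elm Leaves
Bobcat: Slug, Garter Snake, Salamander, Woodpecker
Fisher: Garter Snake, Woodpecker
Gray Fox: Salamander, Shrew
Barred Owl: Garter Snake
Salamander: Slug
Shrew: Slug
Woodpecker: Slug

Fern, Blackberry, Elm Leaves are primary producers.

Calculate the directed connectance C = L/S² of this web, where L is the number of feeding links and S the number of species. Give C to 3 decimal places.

C = 0.111

The web has S = 12 species and L = 16 feeding links.
C = L / S² = 16 / 144 = 0.1111 ≈ 0.111.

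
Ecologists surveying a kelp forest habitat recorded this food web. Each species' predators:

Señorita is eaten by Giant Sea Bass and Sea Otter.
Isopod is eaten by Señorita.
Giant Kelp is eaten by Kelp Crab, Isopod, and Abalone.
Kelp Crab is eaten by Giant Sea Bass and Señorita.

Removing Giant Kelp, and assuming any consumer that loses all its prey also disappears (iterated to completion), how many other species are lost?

Remove Giant Kelp.
Round 1: Isopod (all prey gone), Kelp Crab (all prey gone), Abalone (all prey gone) → extinct.
Round 2: Señorita (all prey gone) → extinct.
Round 3: Sea Otter (all prey gone), Giant Sea Bass (all prey gone) → extinct.
No further losses. Total secondary extinctions: 6.

6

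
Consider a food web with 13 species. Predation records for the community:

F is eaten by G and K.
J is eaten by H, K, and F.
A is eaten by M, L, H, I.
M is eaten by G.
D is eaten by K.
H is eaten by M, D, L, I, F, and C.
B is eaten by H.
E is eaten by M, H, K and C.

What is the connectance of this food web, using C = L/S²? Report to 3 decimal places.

C = 0.130

The web has S = 13 species and L = 22 feeding links.
C = L / S² = 22 / 169 = 0.1302 ≈ 0.130.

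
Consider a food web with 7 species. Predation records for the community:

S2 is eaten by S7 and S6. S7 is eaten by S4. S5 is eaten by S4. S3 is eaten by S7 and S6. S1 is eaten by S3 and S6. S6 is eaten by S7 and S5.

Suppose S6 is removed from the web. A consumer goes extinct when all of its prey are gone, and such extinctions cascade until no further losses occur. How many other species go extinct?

1

Remove S6.
Round 1: S5 (all prey gone) → extinct.
No further losses. Total secondary extinctions: 1.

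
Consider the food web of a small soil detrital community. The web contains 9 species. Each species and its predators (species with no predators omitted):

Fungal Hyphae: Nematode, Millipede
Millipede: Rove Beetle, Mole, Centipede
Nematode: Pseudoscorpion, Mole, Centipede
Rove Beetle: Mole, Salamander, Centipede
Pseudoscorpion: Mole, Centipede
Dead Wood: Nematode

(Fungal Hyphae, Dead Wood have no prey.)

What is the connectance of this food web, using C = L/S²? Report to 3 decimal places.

C = 0.173

The web has S = 9 species and L = 14 feeding links.
C = L / S² = 14 / 81 = 0.1728 ≈ 0.173.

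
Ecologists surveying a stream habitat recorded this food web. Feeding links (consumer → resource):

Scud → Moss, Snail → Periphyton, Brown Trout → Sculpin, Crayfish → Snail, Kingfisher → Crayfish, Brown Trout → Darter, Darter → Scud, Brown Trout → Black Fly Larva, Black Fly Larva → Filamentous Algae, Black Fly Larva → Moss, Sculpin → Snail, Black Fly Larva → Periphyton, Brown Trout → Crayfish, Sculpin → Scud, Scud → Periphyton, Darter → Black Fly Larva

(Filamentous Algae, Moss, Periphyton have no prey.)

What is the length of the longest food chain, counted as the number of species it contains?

4 species

One longest chain: Periphyton → Snail → Crayfish → Kingfisher.
It has 4 species and 3 links.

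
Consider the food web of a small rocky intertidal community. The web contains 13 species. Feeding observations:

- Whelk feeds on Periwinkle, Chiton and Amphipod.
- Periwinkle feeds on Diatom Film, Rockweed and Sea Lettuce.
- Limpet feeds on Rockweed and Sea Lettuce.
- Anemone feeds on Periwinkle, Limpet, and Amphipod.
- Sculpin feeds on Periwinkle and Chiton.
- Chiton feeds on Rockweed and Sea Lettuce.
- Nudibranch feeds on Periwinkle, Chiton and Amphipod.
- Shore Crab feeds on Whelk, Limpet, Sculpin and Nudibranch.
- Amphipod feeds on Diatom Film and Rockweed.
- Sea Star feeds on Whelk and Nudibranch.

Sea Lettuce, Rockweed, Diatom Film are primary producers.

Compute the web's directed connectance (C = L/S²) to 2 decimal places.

C = 0.15

The web has S = 13 species and L = 26 feeding links.
C = L / S² = 26 / 169 = 0.1538 ≈ 0.15.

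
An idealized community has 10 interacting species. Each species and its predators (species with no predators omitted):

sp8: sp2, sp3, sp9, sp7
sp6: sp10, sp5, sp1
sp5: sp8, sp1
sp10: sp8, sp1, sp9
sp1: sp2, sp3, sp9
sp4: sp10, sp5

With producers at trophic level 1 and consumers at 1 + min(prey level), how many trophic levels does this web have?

Producers (level 1): sp4, sp6.
Following each consumer down to its lowest-level prey: sp4 → sp10 → sp8 → sp7 (levels 1 through 4).
All prey of sp7 (sp8 3) are at level 3 or above, so sp7 is at level 1 + 3 = 4.
Every consumer has at least one prey at level 3 or below, so none exceeds level 4.

4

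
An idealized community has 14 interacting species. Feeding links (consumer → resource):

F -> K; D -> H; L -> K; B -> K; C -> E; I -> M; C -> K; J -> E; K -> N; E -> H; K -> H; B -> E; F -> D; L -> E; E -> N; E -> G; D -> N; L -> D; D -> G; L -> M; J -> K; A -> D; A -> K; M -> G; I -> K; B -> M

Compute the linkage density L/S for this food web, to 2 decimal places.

There are L = 26 links among S = 14 species.
L/S = 26/14 = 1.8571 ≈ 1.86.

L/S = 1.86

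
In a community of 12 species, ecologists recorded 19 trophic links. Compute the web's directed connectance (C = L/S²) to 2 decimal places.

The web has S = 12 species and L = 19 feeding links.
C = L / S² = 19 / 144 = 0.1319 ≈ 0.13.

C = 0.13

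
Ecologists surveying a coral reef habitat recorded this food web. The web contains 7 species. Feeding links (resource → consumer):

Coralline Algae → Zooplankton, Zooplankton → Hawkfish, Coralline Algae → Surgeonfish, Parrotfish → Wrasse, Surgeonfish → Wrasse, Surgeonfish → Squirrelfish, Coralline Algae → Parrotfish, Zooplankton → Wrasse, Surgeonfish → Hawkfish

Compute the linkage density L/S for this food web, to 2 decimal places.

There are L = 9 links among S = 7 species.
L/S = 9/7 = 1.2857 ≈ 1.29.

L/S = 1.29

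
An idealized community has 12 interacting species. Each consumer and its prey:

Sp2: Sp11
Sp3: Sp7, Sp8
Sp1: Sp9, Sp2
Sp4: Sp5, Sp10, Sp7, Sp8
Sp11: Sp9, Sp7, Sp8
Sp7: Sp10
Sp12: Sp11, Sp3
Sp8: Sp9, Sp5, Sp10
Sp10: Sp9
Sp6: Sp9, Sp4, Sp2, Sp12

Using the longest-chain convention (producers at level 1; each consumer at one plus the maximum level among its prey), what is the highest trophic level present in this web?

Producers (level 1): Sp9, Sp5.
Sp9 → Sp10 → Sp7 → Sp11 → Sp2 → Sp1 gives Sp1 level 6.
No species has a prey at level 6, so no species reaches level 7.

6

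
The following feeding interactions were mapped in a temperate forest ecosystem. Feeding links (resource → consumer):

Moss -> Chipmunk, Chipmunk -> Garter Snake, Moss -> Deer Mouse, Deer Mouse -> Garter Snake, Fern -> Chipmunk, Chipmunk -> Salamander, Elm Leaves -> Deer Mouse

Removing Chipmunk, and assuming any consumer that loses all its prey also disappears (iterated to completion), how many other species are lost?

1

Remove Chipmunk.
Round 1: Salamander (all prey gone) → extinct.
No further losses. Total secondary extinctions: 1.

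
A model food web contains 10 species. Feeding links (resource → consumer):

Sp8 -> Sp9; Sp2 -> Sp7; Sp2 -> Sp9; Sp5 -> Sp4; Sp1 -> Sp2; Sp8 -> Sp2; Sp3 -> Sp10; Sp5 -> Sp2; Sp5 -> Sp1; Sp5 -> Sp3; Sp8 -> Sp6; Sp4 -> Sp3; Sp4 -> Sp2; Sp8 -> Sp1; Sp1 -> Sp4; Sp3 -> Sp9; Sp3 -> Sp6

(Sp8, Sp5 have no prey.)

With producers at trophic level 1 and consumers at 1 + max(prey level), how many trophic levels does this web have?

5

Producers (level 1): Sp8, Sp5.
Sp8 → Sp1 → Sp4 → Sp3 → Sp10 gives Sp10 level 5.
No species has a prey at level 5, so no species reaches level 6.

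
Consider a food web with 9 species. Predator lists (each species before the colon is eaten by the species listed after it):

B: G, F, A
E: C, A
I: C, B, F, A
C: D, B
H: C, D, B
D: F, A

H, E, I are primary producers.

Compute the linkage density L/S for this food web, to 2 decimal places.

There are L = 16 links among S = 9 species.
L/S = 16/9 = 1.7778 ≈ 1.78.

L/S = 1.78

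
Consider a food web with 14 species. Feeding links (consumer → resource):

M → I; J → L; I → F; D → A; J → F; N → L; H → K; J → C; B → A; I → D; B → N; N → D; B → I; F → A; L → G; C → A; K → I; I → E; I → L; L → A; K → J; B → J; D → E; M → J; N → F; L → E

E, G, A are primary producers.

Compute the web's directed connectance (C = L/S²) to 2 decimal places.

The web has S = 14 species and L = 26 feeding links.
C = L / S² = 26 / 196 = 0.1327 ≈ 0.13.

C = 0.13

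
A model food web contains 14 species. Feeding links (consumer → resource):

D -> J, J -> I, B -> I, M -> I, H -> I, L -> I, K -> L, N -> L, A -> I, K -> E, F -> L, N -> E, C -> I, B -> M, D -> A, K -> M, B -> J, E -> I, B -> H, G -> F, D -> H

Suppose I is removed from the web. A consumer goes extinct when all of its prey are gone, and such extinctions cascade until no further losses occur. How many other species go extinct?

Remove I.
Round 1: H (all prey gone), A (all prey gone), J (all prey gone), C (all prey gone), M (all prey gone), L (all prey gone), E (all prey gone) → extinct.
Round 2: F (all prey gone), N (all prey gone), D (all prey gone), K (all prey gone), B (all prey gone) → extinct.
Round 3: G (all prey gone) → extinct.
No further losses. Total secondary extinctions: 13.

13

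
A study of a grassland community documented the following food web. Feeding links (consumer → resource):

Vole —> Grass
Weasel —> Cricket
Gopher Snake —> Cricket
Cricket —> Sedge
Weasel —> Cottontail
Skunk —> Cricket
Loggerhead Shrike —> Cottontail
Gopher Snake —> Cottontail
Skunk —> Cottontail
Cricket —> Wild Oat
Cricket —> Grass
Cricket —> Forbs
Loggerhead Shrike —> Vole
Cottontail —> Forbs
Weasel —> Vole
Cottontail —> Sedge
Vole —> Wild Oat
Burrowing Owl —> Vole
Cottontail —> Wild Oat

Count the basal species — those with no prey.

Basal species (no prey listed): Forbs, Wild Oat, Sedge, Grass.
Count: 4.

4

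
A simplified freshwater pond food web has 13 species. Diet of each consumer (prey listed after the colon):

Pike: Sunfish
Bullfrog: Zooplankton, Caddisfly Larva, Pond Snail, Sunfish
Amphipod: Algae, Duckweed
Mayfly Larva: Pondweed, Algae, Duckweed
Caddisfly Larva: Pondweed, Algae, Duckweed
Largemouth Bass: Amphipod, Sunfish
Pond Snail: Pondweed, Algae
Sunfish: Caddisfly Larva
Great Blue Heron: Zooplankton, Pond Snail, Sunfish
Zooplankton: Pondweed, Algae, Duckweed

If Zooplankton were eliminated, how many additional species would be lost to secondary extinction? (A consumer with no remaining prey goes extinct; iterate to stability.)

0

Remove Zooplankton.
Every predator of it retains at least one other prey: Great Blue Heron still has Pond Snail, Sunfish; Bullfrog still has Caddisfly Larva, Pond Snail, Sunfish.
No consumer loses all prey, so no secondary extinctions occur.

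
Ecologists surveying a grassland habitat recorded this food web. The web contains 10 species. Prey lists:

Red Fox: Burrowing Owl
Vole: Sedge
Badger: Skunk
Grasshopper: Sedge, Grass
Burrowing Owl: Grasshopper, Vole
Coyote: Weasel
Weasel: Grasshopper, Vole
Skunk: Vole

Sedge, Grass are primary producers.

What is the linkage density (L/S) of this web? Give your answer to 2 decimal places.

L/S = 1.10

There are L = 11 links among S = 10 species.
L/S = 11/10 = 1.1000 ≈ 1.10.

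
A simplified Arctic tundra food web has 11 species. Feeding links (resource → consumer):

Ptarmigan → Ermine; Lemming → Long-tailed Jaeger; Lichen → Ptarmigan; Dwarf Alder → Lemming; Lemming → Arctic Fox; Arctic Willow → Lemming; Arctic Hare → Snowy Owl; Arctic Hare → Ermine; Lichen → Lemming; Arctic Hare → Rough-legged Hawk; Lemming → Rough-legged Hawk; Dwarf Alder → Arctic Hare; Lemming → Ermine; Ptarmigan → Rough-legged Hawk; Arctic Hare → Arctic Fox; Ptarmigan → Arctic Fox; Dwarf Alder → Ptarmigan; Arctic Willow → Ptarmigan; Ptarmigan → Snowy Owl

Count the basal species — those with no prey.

3

Basal species (no prey listed): Arctic Willow, Dwarf Alder, Lichen.
Count: 3.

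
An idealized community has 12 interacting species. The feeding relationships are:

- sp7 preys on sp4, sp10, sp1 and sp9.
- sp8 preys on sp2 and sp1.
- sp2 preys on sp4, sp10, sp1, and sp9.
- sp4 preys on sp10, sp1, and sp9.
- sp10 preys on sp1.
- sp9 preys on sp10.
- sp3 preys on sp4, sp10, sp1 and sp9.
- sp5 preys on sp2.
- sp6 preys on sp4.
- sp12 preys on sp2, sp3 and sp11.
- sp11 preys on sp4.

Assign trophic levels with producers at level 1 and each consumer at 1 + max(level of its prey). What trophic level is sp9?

sp1 is a producer → level 1.
sp10 eats sp1 → level 2.
sp9 eats sp10 → level 3.

Trophic level 3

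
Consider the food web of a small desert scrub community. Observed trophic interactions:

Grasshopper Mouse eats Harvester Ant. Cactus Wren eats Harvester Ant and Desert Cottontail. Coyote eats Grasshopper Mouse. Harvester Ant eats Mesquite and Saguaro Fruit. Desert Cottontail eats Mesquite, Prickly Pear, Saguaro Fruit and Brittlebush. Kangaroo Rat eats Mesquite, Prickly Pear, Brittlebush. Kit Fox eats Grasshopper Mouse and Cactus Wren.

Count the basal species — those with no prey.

Basal species (no prey listed): Mesquite, Prickly Pear, Saguaro Fruit, Brittlebush.
Count: 4.

4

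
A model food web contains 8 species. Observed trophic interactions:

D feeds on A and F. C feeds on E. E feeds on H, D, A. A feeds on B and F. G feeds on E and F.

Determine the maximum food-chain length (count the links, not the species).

One longest chain: F → A → D → E → C.
It has 5 species and 4 links.

4 links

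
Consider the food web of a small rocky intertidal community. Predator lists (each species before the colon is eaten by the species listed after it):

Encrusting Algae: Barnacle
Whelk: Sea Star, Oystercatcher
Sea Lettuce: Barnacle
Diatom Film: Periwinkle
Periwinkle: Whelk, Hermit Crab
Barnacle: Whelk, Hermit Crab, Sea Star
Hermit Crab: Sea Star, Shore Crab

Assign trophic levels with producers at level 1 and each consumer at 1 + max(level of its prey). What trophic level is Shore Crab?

Trophic level 4

Diatom Film is a producer → level 1.
Periwinkle eats Diatom Film → level 2.
Hermit Crab eats Periwinkle (level 2); other prey at levels: Barnacle 2 → level 3.
Shore Crab eats Hermit Crab → level 4.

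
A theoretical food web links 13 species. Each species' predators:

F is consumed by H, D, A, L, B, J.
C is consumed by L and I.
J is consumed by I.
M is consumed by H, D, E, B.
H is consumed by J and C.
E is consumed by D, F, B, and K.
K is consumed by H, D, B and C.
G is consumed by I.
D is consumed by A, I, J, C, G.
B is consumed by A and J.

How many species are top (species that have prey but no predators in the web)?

3

Top species (has prey, but nothing eats it): A, L, I.
Count: 3.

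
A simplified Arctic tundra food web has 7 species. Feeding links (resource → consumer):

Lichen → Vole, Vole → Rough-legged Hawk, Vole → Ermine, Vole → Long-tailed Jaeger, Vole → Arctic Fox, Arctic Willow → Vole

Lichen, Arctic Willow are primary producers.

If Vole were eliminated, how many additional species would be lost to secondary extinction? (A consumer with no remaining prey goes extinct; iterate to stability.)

4

Remove Vole.
Round 1: Ermine (all prey gone), Long-tailed Jaeger (all prey gone), Rough-legged Hawk (all prey gone), Arctic Fox (all prey gone) → extinct.
No further losses. Total secondary extinctions: 4.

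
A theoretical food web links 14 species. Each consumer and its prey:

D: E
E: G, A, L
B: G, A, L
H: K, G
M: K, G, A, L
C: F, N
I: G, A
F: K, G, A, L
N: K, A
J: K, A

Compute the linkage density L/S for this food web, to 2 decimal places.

L/S = 1.79

There are L = 25 links among S = 14 species.
L/S = 25/14 = 1.7857 ≈ 1.79.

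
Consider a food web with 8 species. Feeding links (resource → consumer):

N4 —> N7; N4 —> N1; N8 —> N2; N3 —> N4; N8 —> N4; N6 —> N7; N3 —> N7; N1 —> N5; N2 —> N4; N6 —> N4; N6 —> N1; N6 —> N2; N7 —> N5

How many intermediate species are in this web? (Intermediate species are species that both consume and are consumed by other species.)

Intermediate species (has both prey and predators): N2, N4, N1, N7.
Count: 4.

4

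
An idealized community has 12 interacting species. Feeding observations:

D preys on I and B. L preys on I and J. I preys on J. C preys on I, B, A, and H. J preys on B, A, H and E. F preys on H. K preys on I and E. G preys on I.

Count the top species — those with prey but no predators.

Top species (has prey, but nothing eats it): F, D, L, C, G, K.
Count: 6.

6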